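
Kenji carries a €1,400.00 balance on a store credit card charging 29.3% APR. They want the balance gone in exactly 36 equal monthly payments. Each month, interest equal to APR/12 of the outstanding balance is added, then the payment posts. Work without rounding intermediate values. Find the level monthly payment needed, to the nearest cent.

Monthly rate r = 29.3%/12 = 2.44167% = 0.0244167.
Level-payment amortization: P = B₀·r / (1 − (1+r)^(−n)) = 1400.00·0.0244167 / (1 − 1.02442^(−36)).
Denominator 1 − (1+r)^(−36) = 0.580394551.
P = 34.1833 / 0.580394551 ≈ 58.90.

€58.90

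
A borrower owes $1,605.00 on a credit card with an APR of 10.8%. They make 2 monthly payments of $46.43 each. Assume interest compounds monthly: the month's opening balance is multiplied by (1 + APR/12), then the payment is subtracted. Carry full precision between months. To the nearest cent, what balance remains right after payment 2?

Monthly rate r = 10.8%/12 = 0.9% = 0.009.
Each month: B ← B·(1+r) − $46.43.
Month 1: interest $14.45; balance after payment $1,573.01.
Month 2: interest $14.16; balance after payment $1,540.74.

$1,540.74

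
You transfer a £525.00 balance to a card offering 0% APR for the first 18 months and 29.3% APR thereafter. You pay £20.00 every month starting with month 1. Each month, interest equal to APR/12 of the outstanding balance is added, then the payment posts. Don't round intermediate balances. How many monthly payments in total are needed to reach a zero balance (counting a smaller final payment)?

28 months

Promo months 1–18 at r₀ = 0%/12 = 0; months 19+ at r₁ = 29.3%/12 = 0.0244167.
After month 18 (no interest yet): B = £525.00 − 18·£20.00 = £165.00.
Then at r₁ with £20.00/mo: n₂ = −ln(1 − r₁·B/P)/ln(1+r₁) ≈ 9.32 → 10 more payments.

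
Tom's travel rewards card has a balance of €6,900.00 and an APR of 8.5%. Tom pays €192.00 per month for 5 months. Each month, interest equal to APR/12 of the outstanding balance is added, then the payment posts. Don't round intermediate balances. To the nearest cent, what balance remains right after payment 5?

€6,174.16

Monthly rate r = 8.5%/12 = 0.708333% = 0.00708333.
Each month: B ← B·(1+r) − €192.00.
Month 1: interest €48.88; balance after payment €6,756.88.
Month 2: interest €47.86; balance after payment €6,612.74.
Month 3: interest €46.84; balance after payment €6,467.58.
Month 4: interest €45.81; balance after payment €6,321.39.
Month 5: interest €44.78; balance after payment €6,174.16.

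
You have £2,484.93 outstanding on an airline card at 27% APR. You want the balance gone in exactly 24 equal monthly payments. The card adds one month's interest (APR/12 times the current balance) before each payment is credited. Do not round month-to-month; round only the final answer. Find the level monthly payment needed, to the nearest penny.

Monthly rate r = 27%/12 = 2.25% = 0.0225.
Level-payment amortization: P = B₀·r / (1 − (1+r)^(−n)) = 2484.93·0.0225 / (1 − 1.0225^(−24)).
Denominator 1 − (1+r)^(−24) = 0.413753315.
P = 55.9109 / 0.413753315 ≈ 135.13.

£135.13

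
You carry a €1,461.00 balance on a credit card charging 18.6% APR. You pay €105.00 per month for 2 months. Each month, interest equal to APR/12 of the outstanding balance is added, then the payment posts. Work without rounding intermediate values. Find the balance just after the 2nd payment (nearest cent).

€1,295.01

Monthly rate r = 18.6%/12 = 1.55% = 0.0155.
Each month: B ← B·(1+r) − €105.00.
Month 1: interest €22.65; balance after payment €1,378.65.
Month 2: interest €21.37; balance after payment €1,295.01.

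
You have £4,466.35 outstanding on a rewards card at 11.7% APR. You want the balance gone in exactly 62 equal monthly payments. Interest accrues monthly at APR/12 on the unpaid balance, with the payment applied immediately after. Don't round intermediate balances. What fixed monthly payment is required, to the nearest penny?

Monthly rate r = 11.7%/12 = 0.975% = 0.00975.
Level-payment amortization: P = B₀·r / (1 − (1+r)^(−n)) = 4466.35·0.00975 / (1 − 1.00975^(−62)).
Denominator 1 − (1+r)^(−62) = 0.452050461.
P = 43.5469 / 0.452050461 ≈ 96.33.

£96.33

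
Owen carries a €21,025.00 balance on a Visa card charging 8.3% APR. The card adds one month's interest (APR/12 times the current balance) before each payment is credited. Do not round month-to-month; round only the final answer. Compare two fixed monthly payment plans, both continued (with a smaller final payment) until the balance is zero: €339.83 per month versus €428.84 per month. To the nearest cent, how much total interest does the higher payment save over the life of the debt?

Monthly rate r = 8.3%/12 = 0.691667% = 0.00691667.
At €339.83/mo: n = ⌈−ln(1 − rB₀/P)/ln(1+r)⌉ = 82 payments (last €8.40); total interest = total paid − €21,025.00 = €6,509.63.
At €428.84/mo: 61 payments (last €37.00); total interest €4,742.40.
Interest saved = €6,509.63 − €4,742.40 = €1,767.23.

€1,767.23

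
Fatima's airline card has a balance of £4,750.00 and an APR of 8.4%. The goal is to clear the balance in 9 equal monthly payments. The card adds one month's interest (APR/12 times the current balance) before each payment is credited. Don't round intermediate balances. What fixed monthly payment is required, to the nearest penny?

Monthly rate r = 8.4%/12 = 0.7% = 0.007.
Level-payment amortization: P = B₀·r / (1 − (1+r)^(−n)) = 4750.00·0.007 / (1 − 1.007^(−9)).
Denominator 1 − (1+r)^(−9) = 0.0608504278.
P = 33.25 / 0.0608504278 ≈ 546.42.

£546.42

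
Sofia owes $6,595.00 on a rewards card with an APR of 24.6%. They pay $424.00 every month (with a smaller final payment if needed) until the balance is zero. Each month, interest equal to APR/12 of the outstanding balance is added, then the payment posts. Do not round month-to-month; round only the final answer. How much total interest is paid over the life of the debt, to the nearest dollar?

Monthly rate r = 24.6%/12 = 2.05% = 0.0205.
Payoff takes n = ⌈−ln(1 − rB₀/P)/ln(1+r)⌉ = ⌈18.923⌉ = 19 payments; the last is $391.48.
Total paid = 18·$424.00 + $391.48 = $8,023.48.
Total interest = total paid − principal = $8,023.48 − $6,595.00 = $1,428.48.

$1,428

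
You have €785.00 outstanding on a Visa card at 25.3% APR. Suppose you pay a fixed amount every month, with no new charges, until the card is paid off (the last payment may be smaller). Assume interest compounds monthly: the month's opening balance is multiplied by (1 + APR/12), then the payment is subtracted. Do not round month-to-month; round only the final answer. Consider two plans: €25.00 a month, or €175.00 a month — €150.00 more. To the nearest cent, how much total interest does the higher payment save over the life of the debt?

Monthly rate r = 25.3%/12 = 2.10833% = 0.0210833.
At €25.00/mo: n = ⌈−ln(1 − rB₀/P)/ln(1+r)⌉ = 52 payments (last €24.79); total interest = total paid − €785.00 = €514.79.
At €175.00/mo: 5 payments (last €133.63); total interest €48.63.
Interest saved = €514.79 − €48.63 = €466.16.

€466.16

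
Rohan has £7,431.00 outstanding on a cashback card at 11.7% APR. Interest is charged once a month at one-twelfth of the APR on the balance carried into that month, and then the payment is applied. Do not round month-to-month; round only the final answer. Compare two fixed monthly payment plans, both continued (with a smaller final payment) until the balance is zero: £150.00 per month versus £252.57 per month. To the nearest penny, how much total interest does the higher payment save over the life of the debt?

Monthly rate r = 11.7%/12 = 0.975% = 0.00975.
At £150.00/mo: n = ⌈−ln(1 − rB₀/P)/ln(1+r)⌉ = 68 payments (last £149.27); total interest = total paid − £7,431.00 = £2,768.27.
At £252.57/mo: 35 payments (last £213.18); total interest £1,369.56.
Interest saved = £2,768.27 − £1,369.56 = £1,398.71.

£1,398.71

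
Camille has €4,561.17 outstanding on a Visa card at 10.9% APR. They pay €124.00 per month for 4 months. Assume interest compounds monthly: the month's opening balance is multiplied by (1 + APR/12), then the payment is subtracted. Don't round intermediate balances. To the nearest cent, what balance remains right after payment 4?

Monthly rate r = 10.9%/12 = 0.908333% = 0.00908333.
Each month: B ← B·(1+r) − €124.00.
Month 1: interest €41.43; balance after payment €4,478.60.
Month 2: interest €40.68; balance after payment €4,395.28.
Month 3: interest €39.92; balance after payment €4,311.21.
Month 4: interest €39.16; balance after payment €4,226.37.

€4,226.37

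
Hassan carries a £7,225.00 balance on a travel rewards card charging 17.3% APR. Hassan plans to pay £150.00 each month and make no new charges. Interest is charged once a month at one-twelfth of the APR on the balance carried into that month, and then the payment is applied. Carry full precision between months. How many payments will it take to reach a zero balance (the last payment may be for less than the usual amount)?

Monthly rate r = 17.3%/12 = 1.44167% = 0.0144167.
Recurrence: B ← B·(1+r) − £150.00.
Month 1: interest £104.16; balance after payment £7,179.16.
Month 2: interest £103.50; balance after payment £7,132.66.
Closed form: n = −ln(1 − rB₀/P)/ln(1+r) = −ln(0.3056)/ln(1.01442) ≈ 82.822, so the balance reaches zero during payment 83.

83 payments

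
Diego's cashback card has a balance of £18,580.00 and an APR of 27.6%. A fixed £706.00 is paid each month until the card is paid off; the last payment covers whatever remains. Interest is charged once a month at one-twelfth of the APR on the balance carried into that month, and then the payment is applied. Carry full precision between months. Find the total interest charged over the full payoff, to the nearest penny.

Monthly rate r = 27.6%/12 = 2.3% = 0.023.
Payoff takes n = ⌈−ln(1 − rB₀/P)/ln(1+r)⌉ = ⌈40.881⌉ = 41 payments; the last is £623.13.
Total paid = 40·£706.00 + £623.13 = £28,863.13.
Total interest = total paid − principal = £28,863.13 − £18,580.00 = £10,283.13.

£10,283.13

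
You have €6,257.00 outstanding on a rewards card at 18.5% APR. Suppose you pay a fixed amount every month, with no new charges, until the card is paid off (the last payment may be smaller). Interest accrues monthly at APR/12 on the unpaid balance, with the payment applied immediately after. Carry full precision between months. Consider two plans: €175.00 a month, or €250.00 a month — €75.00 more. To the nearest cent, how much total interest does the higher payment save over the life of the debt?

€1,198.36

Monthly rate r = 18.5%/12 = 1.54167% = 0.0154167.
At €175.00/mo: n = ⌈−ln(1 − rB₀/P)/ln(1+r)⌉ = 53 payments (last €64.99); total interest = total paid − €6,257.00 = €2,907.99.
At €250.00/mo: 32 payments (last €216.63); total interest €1,709.63.
Interest saved = €2,907.99 − €1,709.63 = €1,198.36.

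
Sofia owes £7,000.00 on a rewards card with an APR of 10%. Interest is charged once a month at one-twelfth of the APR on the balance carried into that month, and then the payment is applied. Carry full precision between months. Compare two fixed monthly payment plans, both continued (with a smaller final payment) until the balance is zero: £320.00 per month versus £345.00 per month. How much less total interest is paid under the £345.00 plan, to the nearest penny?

Monthly rate r = 10%/12 = 0.833333% = 0.00833333.
At £320.00/mo: n = ⌈−ln(1 − rB₀/P)/ln(1+r)⌉ = 25 payments (last £80.39); total interest = total paid − £7,000.00 = £760.39.
At £345.00/mo: 23 payments (last £110.51); total interest £700.51.
Interest saved = £760.39 − £700.51 = £59.88.

£59.88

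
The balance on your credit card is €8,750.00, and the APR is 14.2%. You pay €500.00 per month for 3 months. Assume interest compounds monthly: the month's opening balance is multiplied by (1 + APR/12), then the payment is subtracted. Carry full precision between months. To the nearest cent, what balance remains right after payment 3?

Monthly rate r = 14.2%/12 = 1.18333% = 0.0118333.
Each month: B ← B·(1+r) − €500.00.
Month 1: interest €103.54; balance after payment €8,353.54.
Month 2: interest €98.85; balance after payment €7,952.39.
Month 3: interest €94.10; balance after payment €7,546.50.

€7,546.50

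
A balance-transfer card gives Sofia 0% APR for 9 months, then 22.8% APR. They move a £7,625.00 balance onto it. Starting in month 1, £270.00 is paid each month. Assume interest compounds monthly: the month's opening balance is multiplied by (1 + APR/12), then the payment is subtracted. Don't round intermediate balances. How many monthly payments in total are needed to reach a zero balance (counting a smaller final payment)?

34 payments

Promo months 1–9 at r₀ = 0%/12 = 0; months 10+ at r₁ = 22.8%/12 = 0.019.
After month 9 (no interest yet): B = £7,625.00 − 9·£270.00 = £5,195.00.
Then at r₁ with £270.00/mo: n₂ = −ln(1 − r₁·B/P)/ln(1+r₁) ≈ 24.18 → 25 more payments.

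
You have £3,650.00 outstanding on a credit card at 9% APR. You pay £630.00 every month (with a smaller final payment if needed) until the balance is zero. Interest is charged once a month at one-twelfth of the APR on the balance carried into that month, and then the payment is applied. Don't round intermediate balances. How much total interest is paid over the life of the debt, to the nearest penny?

£95.77

Monthly rate r = 9%/12 = 0.75% = 0.0075.
Payoff takes n = ⌈−ln(1 − rB₀/P)/ln(1+r)⌉ = ⌈5.945⌉ = 6 payments; the last is £595.77.
Total paid = 5·£630.00 + £595.77 = £3,745.77.
Total interest = total paid − principal = £3,745.77 − £3,650.00 = £95.77.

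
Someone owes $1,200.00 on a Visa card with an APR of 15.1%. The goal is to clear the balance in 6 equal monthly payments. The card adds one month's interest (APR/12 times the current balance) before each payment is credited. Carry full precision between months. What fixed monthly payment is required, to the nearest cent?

Monthly rate r = 15.1%/12 = 1.25833% = 0.0125833.
Level-payment amortization: P = B₀·r / (1 − (1+r)^(−n)) = 1200.00·0.0125833 / (1 − 1.01258^(−6)).
Denominator 1 − (1+r)^(−6) = 0.07228335.
P = 15.1 / 0.07228335 ≈ 208.90.

$208.90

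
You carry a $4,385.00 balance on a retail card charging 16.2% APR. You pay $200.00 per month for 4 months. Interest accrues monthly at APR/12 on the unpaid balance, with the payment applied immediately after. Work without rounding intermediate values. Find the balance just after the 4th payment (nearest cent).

$3,810.28

Monthly rate r = 16.2%/12 = 1.35% = 0.0135.
Each month: B ← B·(1+r) − $200.00.
Month 1: interest $59.20; balance after payment $4,244.20.
Month 2: interest $57.30; balance after payment $4,101.49.
Month 3: interest $55.37; balance after payment $3,956.86.
Month 4: interest $53.42; balance after payment $3,810.28.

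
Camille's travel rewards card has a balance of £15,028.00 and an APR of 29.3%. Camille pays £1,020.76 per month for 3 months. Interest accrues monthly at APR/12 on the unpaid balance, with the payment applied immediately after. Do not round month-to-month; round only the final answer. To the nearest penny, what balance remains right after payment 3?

£13,018.24

Monthly rate r = 29.3%/12 = 2.44167% = 0.0244167.
Each month: B ← B·(1+r) − £1,020.76.
Month 1: interest £366.93; balance after payment £14,374.17.
Month 2: interest £350.97; balance after payment £13,704.38.
Month 3: interest £334.62; balance after payment £13,018.24.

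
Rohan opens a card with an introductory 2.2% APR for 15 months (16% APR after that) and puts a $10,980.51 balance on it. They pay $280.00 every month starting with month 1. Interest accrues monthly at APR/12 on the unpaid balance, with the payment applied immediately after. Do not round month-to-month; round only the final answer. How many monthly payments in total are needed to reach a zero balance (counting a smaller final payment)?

Promo months 1–15 at r₀ = 2.2%/12 = 0.00183333; months 16+ at r₁ = 16%/12 = 0.0133333.
After month 15: iterate B ← B·(1+r₀) − $280.00 for 15 months → $7,032.05.
Then at r₁ with $280.00/mo: n₂ = −ln(1 − r₁·B/P)/ln(1+r₁) ≈ 30.79 → 31 more payments.

46 months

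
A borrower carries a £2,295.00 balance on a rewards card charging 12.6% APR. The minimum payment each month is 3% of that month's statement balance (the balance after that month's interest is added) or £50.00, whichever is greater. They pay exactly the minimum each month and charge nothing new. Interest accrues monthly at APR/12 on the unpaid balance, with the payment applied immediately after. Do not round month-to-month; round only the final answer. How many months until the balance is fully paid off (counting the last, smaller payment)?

58 months

Monthly rate r = 12.6%/12 = 1.05% = 0.0105.
While 3% of the post-interest balance exceeds £50.00, each month B ← (B·(1+r))·(1 − 0.03), i.e. B shrinks by the factor (1+r)·0.97 = 0.98018.
This holds for months 1–17. Entering month 18 the balance is £1,633.13; 3% of the post-interest balance is now below £50.00, so the flat £50.00 minimum applies from here.
From month 18 a fixed £50.00 at rate r clears £1,633.13 in 41 more payments. Total: 17 + 41 = 58 months.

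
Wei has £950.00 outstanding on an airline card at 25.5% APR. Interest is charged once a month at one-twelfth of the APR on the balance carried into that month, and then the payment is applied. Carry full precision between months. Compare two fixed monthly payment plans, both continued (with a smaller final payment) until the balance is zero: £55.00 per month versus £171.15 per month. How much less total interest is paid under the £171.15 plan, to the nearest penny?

Monthly rate r = 25.5%/12 = 2.125% = 0.02125.
At £55.00/mo: n = ⌈−ln(1 − rB₀/P)/ln(1+r)⌉ = 22 payments (last £41.39); total interest = total paid − £950.00 = £246.39.
At £171.15/mo: 6 payments (last £165.87); total interest £71.62.
Interest saved = £246.39 − £71.62 = £174.77.

£174.77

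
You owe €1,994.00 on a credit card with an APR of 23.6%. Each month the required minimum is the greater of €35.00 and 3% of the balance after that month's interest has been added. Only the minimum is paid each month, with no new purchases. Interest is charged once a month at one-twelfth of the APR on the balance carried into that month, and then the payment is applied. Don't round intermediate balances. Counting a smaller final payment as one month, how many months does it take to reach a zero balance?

104 months

Monthly rate r = 23.6%/12 = 1.96667% = 0.0196667.
While 3% of the post-interest balance exceeds €35.00, each month B ← (B·(1+r))·(1 − 0.03), i.e. B shrinks by the factor (1+r)·0.97 = 0.98908.
This holds for months 1–51. Entering month 52 the balance is €1,138.81; 3% of the post-interest balance is now below €35.00, so the flat €35.00 minimum applies from here.
From month 52 a fixed €35.00 at rate r clears €1,138.81 in 53 more payments. Total: 51 + 53 = 104 months.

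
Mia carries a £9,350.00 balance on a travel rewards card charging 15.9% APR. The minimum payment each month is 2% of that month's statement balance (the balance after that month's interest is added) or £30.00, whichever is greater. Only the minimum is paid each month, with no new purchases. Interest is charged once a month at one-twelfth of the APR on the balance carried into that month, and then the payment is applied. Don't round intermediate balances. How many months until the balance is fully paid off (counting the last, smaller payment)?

343 months

Monthly rate r = 15.9%/12 = 1.325% = 0.01325.
While 2% of the post-interest balance exceeds £30.00, each month B ← (B·(1+r))·(1 − 0.02), i.e. B shrinks by the factor (1+r)·0.98 = 0.99299.
This holds for months 1–262. Entering month 263 the balance is £1,478.41; 2% of the post-interest balance is now below £30.00, so the flat £30.00 minimum applies from here.
From month 263 a fixed £30.00 at rate r clears £1,478.41 in 81 more payments. Total: 262 + 81 = 343 months.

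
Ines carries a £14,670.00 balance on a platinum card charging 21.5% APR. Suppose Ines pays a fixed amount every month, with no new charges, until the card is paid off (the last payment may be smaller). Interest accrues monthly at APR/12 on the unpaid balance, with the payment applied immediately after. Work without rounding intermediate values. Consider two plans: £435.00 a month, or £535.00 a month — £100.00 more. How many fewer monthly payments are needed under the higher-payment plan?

Monthly rate r = 21.5%/12 = 1.79167% = 0.0179167.
At £435.00/mo: n = ⌈−ln(1 − rB₀/P)/ln(1+r)⌉ = 53 payments (last £86.06); total interest = total paid − £14,670.00 = £8,036.06.
At £535.00/mo: 39 payments (last £32.24); total interest £5,692.24.
Payments saved = 53 − 39 = 14.

14 fewer payments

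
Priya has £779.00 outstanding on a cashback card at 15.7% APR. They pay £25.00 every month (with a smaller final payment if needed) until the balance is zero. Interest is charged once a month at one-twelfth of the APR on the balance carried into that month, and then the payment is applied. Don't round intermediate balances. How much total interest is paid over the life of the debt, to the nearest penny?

£228.27

Monthly rate r = 15.7%/12 = 1.30833% = 0.0130833.
Payoff takes n = ⌈−ln(1 − rB₀/P)/ln(1+r)⌉ = ⌈40.290⌉ = 41 payments; the last is £7.27.
Total paid = 40·£25.00 + £7.27 = £1,007.27.
Total interest = total paid − principal = £1,007.27 − £779.00 = £228.27.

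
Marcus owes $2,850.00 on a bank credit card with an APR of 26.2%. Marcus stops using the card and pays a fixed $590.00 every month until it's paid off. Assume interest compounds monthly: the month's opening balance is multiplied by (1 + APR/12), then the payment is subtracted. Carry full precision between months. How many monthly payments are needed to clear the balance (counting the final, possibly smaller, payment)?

6 payments

Monthly rate r = 26.2%/12 = 2.18333% = 0.0218333.
Recurrence: B ← B·(1+r) − $590.00.
Month 1: interest $62.23; balance after payment $2,322.22.
Month 2: interest $50.70; balance after payment $1,782.93.
Month 3: interest $38.93; balance after payment $1,231.85.
Month 4: interest $26.90; balance after payment $668.75.
Month 5: interest $14.60; balance after payment $93.35.
Month 6: interest $2.04; balance after payment $0.00.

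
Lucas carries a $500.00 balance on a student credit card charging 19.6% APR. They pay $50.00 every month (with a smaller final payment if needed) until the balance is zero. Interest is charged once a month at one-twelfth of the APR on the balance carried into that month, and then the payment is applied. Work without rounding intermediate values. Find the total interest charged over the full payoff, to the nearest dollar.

Monthly rate r = 19.6%/12 = 1.63333% = 0.0163333.
Payoff takes n = ⌈−ln(1 − rB₀/P)/ln(1+r)⌉ = ⌈11.007⌉ = 12 payments; the last is $0.36.
Total paid = 11·$50.00 + $0.36 = $550.36.
Total interest = total paid − principal = $550.36 − $500.00 = $50.36.

$50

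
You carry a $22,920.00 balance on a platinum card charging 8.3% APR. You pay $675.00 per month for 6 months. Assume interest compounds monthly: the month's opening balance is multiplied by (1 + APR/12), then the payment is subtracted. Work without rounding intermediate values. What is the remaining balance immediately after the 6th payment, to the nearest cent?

Monthly rate r = 8.3%/12 = 0.691667% = 0.00691667.
Each month: B ← B·(1+r) − $675.00.
Month 1: interest $158.53; balance after payment $22,403.53.
Month 2: interest $154.96; balance after payment $21,883.49.
Month 3: interest $151.36; balance after payment $21,359.85.
Month 4: interest $147.74; balance after payment $20,832.59.
Month 5: interest $144.09; balance after payment $20,301.68.
Month 6: interest $140.42; balance after payment $19,767.10.

$19,767.10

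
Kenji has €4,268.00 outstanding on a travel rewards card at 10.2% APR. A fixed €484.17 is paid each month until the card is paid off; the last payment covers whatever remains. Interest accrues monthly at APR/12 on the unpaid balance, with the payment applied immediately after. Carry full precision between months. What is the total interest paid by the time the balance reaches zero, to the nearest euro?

€188

Monthly rate r = 10.2%/12 = 0.85% = 0.0085.
Payoff takes n = ⌈−ln(1 − rB₀/P)/ln(1+r)⌉ = ⌈9.202⌉ = 10 payments; the last is €97.99.
Total paid = 9·€484.17 + €97.99 = €4,455.52.
Total interest = total paid − principal = €4,455.52 − €4,268.00 = €187.52.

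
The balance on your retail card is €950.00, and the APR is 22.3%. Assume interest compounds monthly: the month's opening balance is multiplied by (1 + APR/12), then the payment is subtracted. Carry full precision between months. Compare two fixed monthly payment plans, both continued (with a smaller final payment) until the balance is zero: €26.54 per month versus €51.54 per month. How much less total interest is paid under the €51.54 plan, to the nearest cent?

€403.29

Monthly rate r = 22.3%/12 = 1.85833% = 0.0185833.
At €26.54/mo: n = ⌈−ln(1 − rB₀/P)/ln(1+r)⌉ = 60 payments (last €11.36); total interest = total paid − €950.00 = €627.22.
At €51.54/mo: 23 payments (last €40.05); total interest €223.93.
Interest saved = €627.22 − €223.93 = €403.29.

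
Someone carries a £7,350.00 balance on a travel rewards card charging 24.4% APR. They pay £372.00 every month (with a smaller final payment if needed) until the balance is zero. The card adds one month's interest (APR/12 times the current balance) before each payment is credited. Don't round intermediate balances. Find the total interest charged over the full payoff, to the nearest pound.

£2,145

Monthly rate r = 24.4%/12 = 2.03333% = 0.0203333.
Payoff takes n = ⌈−ln(1 − rB₀/P)/ln(1+r)⌉ = ⌈25.522⌉ = 26 payments; the last is £195.12.
Total paid = 25·£372.00 + £195.12 = £9,495.12.
Total interest = total paid − principal = £9,495.12 − £7,350.00 = £2,145.12.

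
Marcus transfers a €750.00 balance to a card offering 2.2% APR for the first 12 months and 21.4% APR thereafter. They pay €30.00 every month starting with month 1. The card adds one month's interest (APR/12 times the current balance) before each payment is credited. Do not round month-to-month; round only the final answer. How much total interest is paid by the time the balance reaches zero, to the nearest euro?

Promo months 1–12 at r₀ = 2.2%/12 = 0.00183333; months 13+ at r₁ = 21.4%/12 = 0.0178333.
After month 12: iterate B ← B·(1+r₀) − €30.00 for 12 months → €403.02.
Then at r₁ with €30.00/mo: n₂ = −ln(1 − r₁·B/P)/ln(1+r₁) ≈ 15.49 → 16 more payments.
Total paid = 27·€30.00 + €14.88 = €824.88; interest = €824.88 − €750.00 = €74.88.

€75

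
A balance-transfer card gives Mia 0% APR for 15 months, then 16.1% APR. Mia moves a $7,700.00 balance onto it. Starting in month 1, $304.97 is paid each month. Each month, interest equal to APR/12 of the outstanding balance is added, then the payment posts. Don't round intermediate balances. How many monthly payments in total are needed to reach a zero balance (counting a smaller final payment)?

27 payments

Promo months 1–15 at r₀ = 0%/12 = 0; months 16+ at r₁ = 16.1%/12 = 0.0134167.
After month 15 (no interest yet): B = $7,700.00 − 15·$304.97 = $3,125.45.
Then at r₁ with $304.97/mo: n₂ = −ln(1 − r₁·B/P)/ln(1+r₁) ≈ 11.10 → 12 more payments.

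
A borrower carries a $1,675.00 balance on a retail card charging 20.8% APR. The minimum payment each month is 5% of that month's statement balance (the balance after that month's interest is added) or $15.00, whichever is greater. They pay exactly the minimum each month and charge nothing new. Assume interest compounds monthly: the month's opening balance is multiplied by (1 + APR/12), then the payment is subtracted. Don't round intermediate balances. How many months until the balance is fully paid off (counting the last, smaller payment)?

76 months

Monthly rate r = 20.8%/12 = 1.73333% = 0.0173333.
While 5% of the post-interest balance exceeds $15.00, each month B ← (B·(1+r))·(1 − 0.05), i.e. B shrinks by the factor (1+r)·0.95 = 0.96647.
This holds for months 1–51. Entering month 52 the balance is $294.13; 5% of the post-interest balance is now below $15.00, so the flat $15.00 minimum applies from here.
From month 52 a fixed $15.00 at rate r clears $294.13 in 25 more payments. Total: 51 + 25 = 76 months.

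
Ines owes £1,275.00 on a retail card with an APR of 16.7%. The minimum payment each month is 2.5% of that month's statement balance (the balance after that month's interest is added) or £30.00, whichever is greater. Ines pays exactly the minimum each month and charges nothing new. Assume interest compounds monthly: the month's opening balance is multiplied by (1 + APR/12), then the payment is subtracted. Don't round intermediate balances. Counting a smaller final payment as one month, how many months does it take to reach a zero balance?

65 months

Monthly rate r = 16.7%/12 = 1.39167% = 0.0139167.
While 2.5% of the post-interest balance exceeds £30.00, each month B ← (B·(1+r))·(1 − 0.025), i.e. B shrinks by the factor (1+r)·0.975 = 0.98857.
This holds for months 1–7. Entering month 8 the balance is £1,176.41; 2.5% of the post-interest balance is now below £30.00, so the flat £30.00 minimum applies from here.
From month 8 a fixed £30.00 at rate r clears £1,176.41 in 58 more payments. Total: 7 + 58 = 65 months.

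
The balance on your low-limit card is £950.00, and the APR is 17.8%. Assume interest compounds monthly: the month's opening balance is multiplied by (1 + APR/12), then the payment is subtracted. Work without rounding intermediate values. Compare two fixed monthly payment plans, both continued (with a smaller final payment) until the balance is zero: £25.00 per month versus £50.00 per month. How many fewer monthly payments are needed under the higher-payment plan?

34 fewer payments

Monthly rate r = 17.8%/12 = 1.48333% = 0.0148333.
At £25.00/mo: n = ⌈−ln(1 − rB₀/P)/ln(1+r)⌉ = 57 payments (last £8.16); total interest = total paid − £950.00 = £458.16.
At £50.00/mo: 23 payments (last £24.26); total interest £174.26.
Payments saved = 57 − 23 = 34.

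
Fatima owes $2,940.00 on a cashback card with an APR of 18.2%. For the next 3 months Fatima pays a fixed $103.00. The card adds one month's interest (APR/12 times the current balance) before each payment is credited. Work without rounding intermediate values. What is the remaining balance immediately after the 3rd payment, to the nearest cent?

$2,762.10

Monthly rate r = 18.2%/12 = 1.51667% = 0.0151667.
Each month: B ← B·(1+r) − $103.00.
Month 1: interest $44.59; balance after payment $2,881.59.
Month 2: interest $43.70; balance after payment $2,822.29.
Month 3: interest $42.80; balance after payment $2,762.10.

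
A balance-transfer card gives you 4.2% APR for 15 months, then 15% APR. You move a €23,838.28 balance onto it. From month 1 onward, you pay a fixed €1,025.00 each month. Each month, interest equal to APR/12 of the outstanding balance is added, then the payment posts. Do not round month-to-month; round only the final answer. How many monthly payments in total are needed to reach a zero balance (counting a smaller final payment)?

25 payments

Promo months 1–15 at r₀ = 4.2%/12 = 0.0035; months 16+ at r₁ = 15%/12 = 0.0125.
After month 15: iterate B ← B·(1+r₀) − €1,025.00 for 15 months → €9,363.46.
Then at r₁ with €1,025.00/mo: n₂ = −ln(1 − r₁·B/P)/ln(1+r₁) ≈ 9.76 → 10 more payments.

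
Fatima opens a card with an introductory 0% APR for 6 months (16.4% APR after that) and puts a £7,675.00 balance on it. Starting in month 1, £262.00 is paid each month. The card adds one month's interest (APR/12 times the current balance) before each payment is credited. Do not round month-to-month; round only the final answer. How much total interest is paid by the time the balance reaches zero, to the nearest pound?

Promo months 1–6 at r₀ = 0%/12 = 0; months 7+ at r₁ = 16.4%/12 = 0.0136667.
After month 6 (no interest yet): B = £7,675.00 − 6·£262.00 = £6,103.00.
Then at r₁ with £262.00/mo: n₂ = −ln(1 − r₁·B/P)/ln(1+r₁) ≈ 28.23 → 29 more payments.
Total paid = 34·£262.00 + £61.38 = £8,969.38; interest = £8,969.38 − £7,675.00 = £1,294.38.

£1,294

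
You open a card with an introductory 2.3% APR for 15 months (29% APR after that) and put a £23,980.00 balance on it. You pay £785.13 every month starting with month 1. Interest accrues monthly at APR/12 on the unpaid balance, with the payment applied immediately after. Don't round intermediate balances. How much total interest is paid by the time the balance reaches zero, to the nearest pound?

£4,170

Promo months 1–15 at r₀ = 2.3%/12 = 0.00191667; months 16+ at r₁ = 29%/12 = 0.0241667.
After month 15: iterate B ← B·(1+r₀) − £785.13 for 15 months → £12,742.47.
Then at r₁ with £785.13/mo: n₂ = −ln(1 − r₁·B/P)/ln(1+r₁) ≈ 20.85 → 21 more payments.
Total paid = 35·£785.13 + £670.45 = £28,150.00; interest = £28,150.00 − £23,980.00 = £4,170.00.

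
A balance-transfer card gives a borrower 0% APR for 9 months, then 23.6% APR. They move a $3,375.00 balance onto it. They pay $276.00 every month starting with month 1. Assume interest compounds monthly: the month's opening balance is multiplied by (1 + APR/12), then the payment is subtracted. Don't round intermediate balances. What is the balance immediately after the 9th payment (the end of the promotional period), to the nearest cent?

Promo months 1–9 at r₀ = 0%/12 = 0; months 10+ at r₁ = 23.6%/12 = 0.0196667.
After month 9 (no interest yet): B = $3,375.00 − 9·$276.00 = $891.00.

$891.00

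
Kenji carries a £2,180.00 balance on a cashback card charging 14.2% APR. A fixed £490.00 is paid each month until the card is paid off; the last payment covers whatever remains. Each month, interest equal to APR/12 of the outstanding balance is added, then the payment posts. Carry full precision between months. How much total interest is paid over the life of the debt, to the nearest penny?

Monthly rate r = 14.2%/12 = 1.18333% = 0.0118333.
Payoff takes n = ⌈−ln(1 − rB₀/P)/ln(1+r)⌉ = ⌈4.597⌉ = 5 payments; the last is £293.40.
Total paid = 4·£490.00 + £293.40 = £2,253.40.
Total interest = total paid − principal = £2,253.40 − £2,180.00 = £73.40.

£73.40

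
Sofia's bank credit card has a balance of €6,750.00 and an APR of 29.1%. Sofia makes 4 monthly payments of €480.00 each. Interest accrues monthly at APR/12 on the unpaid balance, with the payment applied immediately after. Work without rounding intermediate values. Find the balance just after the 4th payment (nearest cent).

Monthly rate r = 29.1%/12 = 2.425% = 0.02425.
Each month: B ← B·(1+r) − €480.00.
Month 1: interest €163.69; balance after payment €6,433.69.
Month 2: interest €156.02; balance after payment €6,109.70.
Month 3: interest €148.16; balance after payment €5,777.86.
Month 4: interest €140.11; balance after payment €5,437.98.

€5,437.98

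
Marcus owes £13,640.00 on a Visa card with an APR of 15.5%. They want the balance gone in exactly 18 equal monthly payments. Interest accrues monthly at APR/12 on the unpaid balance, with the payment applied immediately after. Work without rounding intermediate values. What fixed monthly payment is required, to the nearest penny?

Monthly rate r = 15.5%/12 = 1.29167% = 0.0129167.
Level-payment amortization: P = B₀·r / (1 − (1+r)^(−n)) = 13640.00·0.0129167 / (1 − 1.01292^(−18)).
Denominator 1 − (1+r)^(−18) = 0.206269458.
P = 176.183 / 0.206269458 ≈ 854.14.

£854.14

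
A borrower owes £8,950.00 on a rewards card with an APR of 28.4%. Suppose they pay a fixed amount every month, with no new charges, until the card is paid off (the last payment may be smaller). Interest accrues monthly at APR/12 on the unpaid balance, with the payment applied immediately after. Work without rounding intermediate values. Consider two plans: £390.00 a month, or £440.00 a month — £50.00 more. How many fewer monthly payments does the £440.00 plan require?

5 fewer payments

Monthly rate r = 28.4%/12 = 2.36667% = 0.0236667.
At £390.00/mo: n = ⌈−ln(1 − rB₀/P)/ln(1+r)⌉ = 34 payments (last £191.75); total interest = total paid − £8,950.00 = £4,111.75.
At £440.00/mo: 29 payments (last £31.92); total interest £3,401.92.
Payments saved = 34 − 29 = 5.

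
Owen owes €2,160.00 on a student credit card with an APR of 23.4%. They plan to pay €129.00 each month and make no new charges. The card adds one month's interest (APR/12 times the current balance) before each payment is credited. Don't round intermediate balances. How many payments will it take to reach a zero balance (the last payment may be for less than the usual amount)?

21 months

Monthly rate r = 23.4%/12 = 1.95% = 0.0195.
Recurrence: B ← B·(1+r) − €129.00.
Month 1: interest €42.12; balance after payment €2,073.12.
Month 2: interest €40.43; balance after payment €1,984.55.
Closed form: n = −ln(1 − rB₀/P)/ln(1+r) = −ln(0.67349)/ln(1.0195) ≈ 20.468, so the balance reaches zero during payment 21.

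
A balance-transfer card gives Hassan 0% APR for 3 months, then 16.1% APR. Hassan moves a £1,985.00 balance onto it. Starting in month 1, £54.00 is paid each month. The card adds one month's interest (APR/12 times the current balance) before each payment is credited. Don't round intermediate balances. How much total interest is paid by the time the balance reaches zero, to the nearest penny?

Promo months 1–3 at r₀ = 0%/12 = 0; months 4+ at r₁ = 16.1%/12 = 0.0134167.
After month 3 (no interest yet): B = £1,985.00 − 3·£54.00 = £1,823.00.
Then at r₁ with £54.00/mo: n₂ = −ln(1 − r₁·B/P)/ln(1+r₁) ≈ 45.26 → 46 more payments.
Total paid = 48·£54.00 + £14.07 = £2,606.07; interest = £2,606.07 − £1,985.00 = £621.07.

£621.07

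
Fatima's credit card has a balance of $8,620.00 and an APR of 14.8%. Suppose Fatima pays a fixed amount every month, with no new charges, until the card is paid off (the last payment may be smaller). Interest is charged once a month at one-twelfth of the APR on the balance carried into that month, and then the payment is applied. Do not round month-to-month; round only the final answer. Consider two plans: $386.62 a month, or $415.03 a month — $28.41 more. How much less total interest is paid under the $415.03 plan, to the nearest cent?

$122.67

Monthly rate r = 14.8%/12 = 1.23333% = 0.0123333.
At $386.62/mo: n = ⌈−ln(1 − rB₀/P)/ln(1+r)⌉ = 27 payments (last $90.40); total interest = total paid − $8,620.00 = $1,522.52.
At $415.03/mo: 25 payments (last $59.13); total interest $1,399.85.
Interest saved = $1,522.52 − $1,399.85 = $122.67.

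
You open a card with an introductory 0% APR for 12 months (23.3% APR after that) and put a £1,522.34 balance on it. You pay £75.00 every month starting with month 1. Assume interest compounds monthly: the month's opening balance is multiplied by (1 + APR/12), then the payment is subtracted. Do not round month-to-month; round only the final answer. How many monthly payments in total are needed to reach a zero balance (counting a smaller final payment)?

Promo months 1–12 at r₀ = 0%/12 = 0; months 13+ at r₁ = 23.3%/12 = 0.0194167.
After month 12 (no interest yet): B = £1,522.34 − 12·£75.00 = £622.34.
Then at r₁ with £75.00/mo: n₂ = −ln(1 − r₁·B/P)/ln(1+r₁) ≈ 9.14 → 10 more payments.

22 months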